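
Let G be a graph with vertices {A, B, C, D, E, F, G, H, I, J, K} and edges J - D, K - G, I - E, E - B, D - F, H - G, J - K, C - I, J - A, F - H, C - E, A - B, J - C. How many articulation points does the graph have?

1

Removing J increases the component count from 1 to 2, so J is a cut vertex.
By contrast removing G leaves 1 component; it is not a cut vertex. No other vertex is a cut vertex either.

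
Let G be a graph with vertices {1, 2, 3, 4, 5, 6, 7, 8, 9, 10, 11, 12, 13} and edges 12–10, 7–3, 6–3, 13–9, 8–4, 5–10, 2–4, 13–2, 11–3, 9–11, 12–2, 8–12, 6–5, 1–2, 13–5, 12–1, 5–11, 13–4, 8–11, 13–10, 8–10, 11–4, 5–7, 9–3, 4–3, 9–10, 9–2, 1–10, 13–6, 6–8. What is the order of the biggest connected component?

13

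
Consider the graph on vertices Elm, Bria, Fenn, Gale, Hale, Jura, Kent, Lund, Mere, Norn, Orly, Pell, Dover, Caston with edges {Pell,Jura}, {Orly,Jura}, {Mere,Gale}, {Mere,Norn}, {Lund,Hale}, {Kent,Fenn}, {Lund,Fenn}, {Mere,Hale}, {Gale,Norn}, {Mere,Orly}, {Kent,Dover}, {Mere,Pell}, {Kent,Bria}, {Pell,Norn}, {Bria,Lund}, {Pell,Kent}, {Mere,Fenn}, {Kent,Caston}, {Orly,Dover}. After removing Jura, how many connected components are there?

2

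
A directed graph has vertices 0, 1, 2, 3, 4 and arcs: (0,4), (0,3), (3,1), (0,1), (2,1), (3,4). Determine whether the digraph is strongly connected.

No

There is no directed path from 1 to 3, so the graph is not strongly connected.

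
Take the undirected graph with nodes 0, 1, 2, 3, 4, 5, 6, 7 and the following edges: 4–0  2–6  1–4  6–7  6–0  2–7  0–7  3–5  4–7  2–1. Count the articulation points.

Removing 4, for instance, still leaves 2 components. No single vertex removal increases the component count — the graph has no articulation points.

0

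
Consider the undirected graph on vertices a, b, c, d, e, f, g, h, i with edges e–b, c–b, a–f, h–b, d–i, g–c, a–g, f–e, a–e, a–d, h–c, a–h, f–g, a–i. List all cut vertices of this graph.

a

Removing a increases the component count from 1 to 2, so a is a cut vertex.
By contrast removing b leaves 1 component; it is not a cut vertex. No other vertex is a cut vertex either.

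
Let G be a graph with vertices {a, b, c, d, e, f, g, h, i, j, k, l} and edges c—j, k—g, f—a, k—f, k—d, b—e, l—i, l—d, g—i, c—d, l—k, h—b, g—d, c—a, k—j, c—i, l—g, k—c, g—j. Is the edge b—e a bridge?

Removing b—e leaves no path between b and e: the component count goes from 2 to 3. So it is a bridge.

Yes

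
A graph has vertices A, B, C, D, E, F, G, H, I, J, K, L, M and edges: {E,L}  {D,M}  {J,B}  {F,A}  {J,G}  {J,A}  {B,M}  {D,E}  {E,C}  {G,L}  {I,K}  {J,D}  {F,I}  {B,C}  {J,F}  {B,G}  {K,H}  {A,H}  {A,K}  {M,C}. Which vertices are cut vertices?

J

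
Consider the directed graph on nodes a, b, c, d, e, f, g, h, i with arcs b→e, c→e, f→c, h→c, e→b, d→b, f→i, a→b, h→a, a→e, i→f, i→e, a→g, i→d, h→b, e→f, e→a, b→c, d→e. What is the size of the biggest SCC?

7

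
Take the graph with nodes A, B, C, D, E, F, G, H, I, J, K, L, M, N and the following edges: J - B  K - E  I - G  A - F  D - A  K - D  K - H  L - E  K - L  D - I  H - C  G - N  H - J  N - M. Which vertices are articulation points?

Removing A increases the component count from 1 to 2, so A is a cut vertex.
Removing D increases the component count from 1 to 3, so D is a cut vertex.
Removing G increases the component count from 1 to 2, so G is a cut vertex.
Likewise H, I, J, K, N are cut vertices.
By contrast removing E leaves 1 component; it is not a cut vertex. No other vertex is a cut vertex either.

A, D, G, H, I, J, K, N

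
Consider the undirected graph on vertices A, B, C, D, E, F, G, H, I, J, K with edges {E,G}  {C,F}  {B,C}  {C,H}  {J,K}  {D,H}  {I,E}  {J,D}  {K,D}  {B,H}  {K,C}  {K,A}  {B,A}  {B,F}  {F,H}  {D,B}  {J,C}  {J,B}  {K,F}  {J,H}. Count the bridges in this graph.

2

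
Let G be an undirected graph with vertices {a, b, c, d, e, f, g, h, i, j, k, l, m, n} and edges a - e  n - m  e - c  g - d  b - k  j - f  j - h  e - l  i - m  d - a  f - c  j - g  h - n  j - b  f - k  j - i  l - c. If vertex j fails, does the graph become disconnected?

Yes

Deleting j raises the number of components from 1 to 2, so j is a cut vertex.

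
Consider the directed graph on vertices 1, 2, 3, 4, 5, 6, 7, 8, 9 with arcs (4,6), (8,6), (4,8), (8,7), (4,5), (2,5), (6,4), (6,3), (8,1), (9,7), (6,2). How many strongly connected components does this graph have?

{4, 6, 8} are all mutually reachable — one SCC of size 3.
{5} is an SCC by itself.
{9} is an SCC by itself.
{1} is an SCC by itself.
{7} is an SCC by itself.
(and 2 more singleton SCCs)
That gives 7 strongly connected components.

7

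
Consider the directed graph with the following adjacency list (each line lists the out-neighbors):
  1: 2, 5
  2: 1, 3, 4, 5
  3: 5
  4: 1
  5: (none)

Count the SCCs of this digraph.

3

{1, 2, 4} are all mutually reachable — one SCC of size 3.
{3} is an SCC by itself.
{5} is an SCC by itself.
That gives 3 strongly connected components.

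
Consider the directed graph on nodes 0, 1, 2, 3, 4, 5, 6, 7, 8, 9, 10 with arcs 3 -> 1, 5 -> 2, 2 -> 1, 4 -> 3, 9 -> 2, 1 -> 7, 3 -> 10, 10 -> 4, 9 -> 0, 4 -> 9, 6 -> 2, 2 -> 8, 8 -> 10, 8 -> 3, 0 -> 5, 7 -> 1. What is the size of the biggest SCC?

8

{0, 2, 3, 4, 5, 8, 9, 10} are all mutually reachable — one SCC of size 8.
{1, 7} are all mutually reachable — one SCC of size 2.
{6} is an SCC by itself.
The largest has 8 vertices.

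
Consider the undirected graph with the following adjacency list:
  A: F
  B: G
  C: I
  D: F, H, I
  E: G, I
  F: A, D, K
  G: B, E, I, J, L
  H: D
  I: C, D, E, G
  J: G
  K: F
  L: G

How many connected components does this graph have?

1

Starting from A we can reach A, B, C, D, E, F, G, H, I, J, K, L. That is one component of size 12.
Total: 1 component.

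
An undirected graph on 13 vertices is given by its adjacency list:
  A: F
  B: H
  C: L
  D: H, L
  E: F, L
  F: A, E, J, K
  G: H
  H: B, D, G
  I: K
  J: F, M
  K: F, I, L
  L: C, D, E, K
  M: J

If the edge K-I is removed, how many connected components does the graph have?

2

Before removal there is 1 component.
K-I is a bridge — removing it separates K's side from I's side.
After removal: 2 components.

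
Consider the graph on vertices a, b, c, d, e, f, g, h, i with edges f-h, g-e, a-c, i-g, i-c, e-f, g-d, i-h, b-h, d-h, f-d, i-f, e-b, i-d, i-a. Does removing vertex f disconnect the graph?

Deleting f leaves 1 component (was 1) (its neighbors d, e, h, i remain connected to each other), so f is not a cut vertex.

No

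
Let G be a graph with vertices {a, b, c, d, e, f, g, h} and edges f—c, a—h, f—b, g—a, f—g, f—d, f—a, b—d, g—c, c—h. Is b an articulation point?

No

Deleting b leaves 2 components (was 2), so b is not a cut vertex.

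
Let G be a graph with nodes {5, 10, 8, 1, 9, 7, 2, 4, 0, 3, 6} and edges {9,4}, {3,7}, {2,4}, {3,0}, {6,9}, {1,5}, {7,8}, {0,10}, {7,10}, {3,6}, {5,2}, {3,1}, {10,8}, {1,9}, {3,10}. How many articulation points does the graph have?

Removing 3 increases the component count from 1 to 2, so 3 is a cut vertex.
By contrast removing 5 leaves 1 component; it is not a cut vertex. No other vertex is a cut vertex either.

1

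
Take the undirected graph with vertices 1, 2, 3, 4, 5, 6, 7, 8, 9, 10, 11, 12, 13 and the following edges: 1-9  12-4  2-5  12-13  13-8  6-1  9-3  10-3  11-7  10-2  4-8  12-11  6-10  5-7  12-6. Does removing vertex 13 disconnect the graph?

No

Deleting 13 leaves 1 component (was 1) (its neighbors 8, 12 remain connected to each other), so 13 is not a cut vertex.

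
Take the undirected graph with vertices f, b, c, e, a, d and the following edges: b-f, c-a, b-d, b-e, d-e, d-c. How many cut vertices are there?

3

Removing b increases the component count from 1 to 2, so b is a cut vertex.
Removing c increases the component count from 1 to 2, so c is a cut vertex.
Removing d increases the component count from 1 to 2, so d is a cut vertex.
By contrast removing a leaves 1 component; it is not a cut vertex. No other vertex is a cut vertex either.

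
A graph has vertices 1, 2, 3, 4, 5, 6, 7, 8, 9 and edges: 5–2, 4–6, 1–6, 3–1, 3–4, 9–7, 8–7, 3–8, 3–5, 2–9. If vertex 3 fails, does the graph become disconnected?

Deleting 3 raises the number of components from 1 to 2, so 3 is a cut vertex.

Yes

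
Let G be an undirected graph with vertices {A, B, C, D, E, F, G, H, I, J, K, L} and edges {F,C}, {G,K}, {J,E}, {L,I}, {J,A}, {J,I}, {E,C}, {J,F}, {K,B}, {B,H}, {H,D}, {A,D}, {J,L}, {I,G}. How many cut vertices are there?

1

Removing J increases the component count from 1 to 2, so J is a cut vertex.
By contrast removing C leaves 1 component; it is not a cut vertex. No other vertex is a cut vertex either.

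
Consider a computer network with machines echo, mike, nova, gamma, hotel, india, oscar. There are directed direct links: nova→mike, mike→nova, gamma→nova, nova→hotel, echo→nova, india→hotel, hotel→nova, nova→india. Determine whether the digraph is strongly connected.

There is no directed path from echo to gamma, so the graph is not strongly connected.

No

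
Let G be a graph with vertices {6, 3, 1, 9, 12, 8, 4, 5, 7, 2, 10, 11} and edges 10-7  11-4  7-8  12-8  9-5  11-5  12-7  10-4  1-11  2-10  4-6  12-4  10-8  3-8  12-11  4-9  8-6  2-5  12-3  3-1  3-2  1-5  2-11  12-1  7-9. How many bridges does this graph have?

The edges on the cycle 3-2-11-5-1-3 are not bridges since each lies on that cycle.
Every edge lies on some cycle, so there are no bridges.

0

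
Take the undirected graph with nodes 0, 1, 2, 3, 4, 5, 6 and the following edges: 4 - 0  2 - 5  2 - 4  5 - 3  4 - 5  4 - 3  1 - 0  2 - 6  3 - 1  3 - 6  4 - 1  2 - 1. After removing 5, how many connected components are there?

With 5 gone, the remaining components are: {0, 1, 2, 3, 4, 6}.
That is 1 component.

1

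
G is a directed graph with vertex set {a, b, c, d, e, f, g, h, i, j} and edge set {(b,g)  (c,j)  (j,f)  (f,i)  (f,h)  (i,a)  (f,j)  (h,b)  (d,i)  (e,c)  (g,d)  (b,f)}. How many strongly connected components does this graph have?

7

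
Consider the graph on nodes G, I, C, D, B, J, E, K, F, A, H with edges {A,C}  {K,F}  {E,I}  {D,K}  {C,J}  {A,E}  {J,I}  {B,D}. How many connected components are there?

H is isolated — a component by itself.
G is isolated — a component by itself.
Starting from B we can reach B, D, F, K. That is one component of size 4.
Starting from A we can reach A, C, E, I, J. That is one component of size 5.
Total: 4 components.

4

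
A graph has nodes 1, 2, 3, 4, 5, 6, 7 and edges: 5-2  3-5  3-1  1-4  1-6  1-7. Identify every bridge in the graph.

removing 3-5 disconnects 3 from 5; removing 2-5 disconnects 2 from 5; removing 7-1 disconnects 7 from 1; removing 6-1 disconnects 6 from 1 — these are bridges.
In total 6 edges are bridges.

1-3, 1-4, 1-6, 1-7, 2-5, 3-5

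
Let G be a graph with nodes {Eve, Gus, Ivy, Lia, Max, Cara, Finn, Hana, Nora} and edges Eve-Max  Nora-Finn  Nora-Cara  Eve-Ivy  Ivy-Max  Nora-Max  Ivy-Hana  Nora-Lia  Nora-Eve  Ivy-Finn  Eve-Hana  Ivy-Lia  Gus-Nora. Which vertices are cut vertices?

Nora

Removing Nora increases the component count from 1 to 3, so Nora is a cut vertex.
By contrast removing Eve leaves 1 component; it is not a cut vertex. No other vertex is a cut vertex either.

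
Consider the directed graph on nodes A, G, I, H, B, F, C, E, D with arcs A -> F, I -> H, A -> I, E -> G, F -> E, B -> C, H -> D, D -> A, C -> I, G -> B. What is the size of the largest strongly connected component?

9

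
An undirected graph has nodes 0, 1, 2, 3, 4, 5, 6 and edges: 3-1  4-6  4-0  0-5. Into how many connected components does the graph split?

2 is isolated — a component by itself.
Starting from 1 we can reach 1, 3. That is one component of size 2.
Starting from 0 we can reach 0, 4, 5, 6. That is one component of size 4.
Total: 3 components.

3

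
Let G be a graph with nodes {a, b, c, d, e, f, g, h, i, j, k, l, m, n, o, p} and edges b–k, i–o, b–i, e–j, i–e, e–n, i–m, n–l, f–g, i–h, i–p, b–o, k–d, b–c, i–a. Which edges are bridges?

a-i, b-c, b-k, d-k, e-i, e-j, e-n, f-g, h-i, i-m, i-p, l-n

The edges on the cycle b-i-o-b are not bridges since each lies on that cycle.
But removing i–h disconnects i from h; removing b–c disconnects b from c; removing e–n disconnects e from n; removing b–k disconnects b from k — these are bridges.
In total 12 edges are bridges.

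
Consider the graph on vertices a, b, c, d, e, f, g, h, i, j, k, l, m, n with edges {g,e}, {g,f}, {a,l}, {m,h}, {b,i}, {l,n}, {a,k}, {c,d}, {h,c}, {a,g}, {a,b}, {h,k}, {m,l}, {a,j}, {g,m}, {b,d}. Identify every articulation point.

Removing a increases the component count from 1 to 2, so a is a cut vertex.
Removing b increases the component count from 1 to 2, so b is a cut vertex.
Removing g increases the component count from 1 to 3, so g is a cut vertex.
Likewise l is a cut vertex.
By contrast removing h leaves 1 component; it is not a cut vertex. No other vertex is a cut vertex either.

a, b, g, l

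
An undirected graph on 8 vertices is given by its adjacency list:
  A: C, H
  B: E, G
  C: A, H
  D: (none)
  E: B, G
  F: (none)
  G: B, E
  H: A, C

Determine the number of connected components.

4

F is isolated — a component by itself.
D is isolated — a component by itself.
Starting from A we can reach A, C, H. That is one component of size 3.
Starting from B we can reach B, E, G. That is one component of size 3.
Total: 4 components.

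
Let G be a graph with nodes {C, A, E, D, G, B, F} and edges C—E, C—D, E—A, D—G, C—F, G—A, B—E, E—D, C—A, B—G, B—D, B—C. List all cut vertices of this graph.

C

Removing C increases the component count from 1 to 2, so C is a cut vertex.
By contrast removing E leaves 1 component; it is not a cut vertex. No other vertex is a cut vertex either.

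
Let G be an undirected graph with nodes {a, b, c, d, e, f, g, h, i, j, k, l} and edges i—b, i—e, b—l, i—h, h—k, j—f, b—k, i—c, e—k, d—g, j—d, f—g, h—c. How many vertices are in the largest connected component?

7

a is isolated — a component by itself.
Starting from d we can reach d, f, g, j. That is one component of size 4.
Starting from b we can reach b, c, e, h, i, k, l. That is one component of size 7.
The largest has 7 vertices.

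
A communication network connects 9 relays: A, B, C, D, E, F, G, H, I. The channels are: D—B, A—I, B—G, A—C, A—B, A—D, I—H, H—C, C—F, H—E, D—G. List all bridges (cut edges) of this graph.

C-F, E-H

The edges on the cycle A-I-H-C-A are not bridges since each lies on that cycle.
But removing H—E disconnects H from E; removing F—C disconnects F from C — these are bridges.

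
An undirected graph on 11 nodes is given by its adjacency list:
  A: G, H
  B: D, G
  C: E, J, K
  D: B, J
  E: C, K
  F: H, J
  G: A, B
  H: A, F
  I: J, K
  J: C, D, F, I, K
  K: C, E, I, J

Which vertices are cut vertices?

J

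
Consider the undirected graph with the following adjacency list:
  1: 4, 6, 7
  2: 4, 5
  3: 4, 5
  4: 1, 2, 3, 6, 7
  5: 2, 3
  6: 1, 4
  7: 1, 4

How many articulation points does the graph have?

1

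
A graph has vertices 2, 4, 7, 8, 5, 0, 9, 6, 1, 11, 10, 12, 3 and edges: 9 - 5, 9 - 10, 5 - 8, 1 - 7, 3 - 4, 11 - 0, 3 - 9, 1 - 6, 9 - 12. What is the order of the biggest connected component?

7

2 is isolated — a component by itself.
Starting from 0 we can reach 0, 11. That is one component of size 2.
Starting from 1 we can reach 1, 6, 7. That is one component of size 3.
Starting from 3 we can reach 3, 4, 5, 8, 9, 10, 12. That is one component of size 7.
The largest has 7 vertices.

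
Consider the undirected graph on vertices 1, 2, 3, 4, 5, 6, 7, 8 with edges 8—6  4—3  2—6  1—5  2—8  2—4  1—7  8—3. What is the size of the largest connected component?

5

Starting from 1 we can reach 1, 5, 7. That is one component of size 3.
Starting from 2 we can reach 2, 3, 4, 6, 8. That is one component of size 5.
The largest has 5 vertices.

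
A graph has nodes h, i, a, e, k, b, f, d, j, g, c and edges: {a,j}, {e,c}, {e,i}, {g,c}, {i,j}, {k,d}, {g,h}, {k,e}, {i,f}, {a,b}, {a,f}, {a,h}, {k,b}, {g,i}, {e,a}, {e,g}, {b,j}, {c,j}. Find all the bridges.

The edges on the cycle e-g-c-e are not bridges since each lies on that cycle.
But removing k - d disconnects k from d — this is a bridge.

d-k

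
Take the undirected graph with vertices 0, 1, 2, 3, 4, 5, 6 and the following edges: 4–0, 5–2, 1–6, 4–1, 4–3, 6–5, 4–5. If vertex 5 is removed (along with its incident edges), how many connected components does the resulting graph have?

2

With 5 gone, the remaining components are: {2}; {0, 1, 3, 4, 6}.
That is 2 components.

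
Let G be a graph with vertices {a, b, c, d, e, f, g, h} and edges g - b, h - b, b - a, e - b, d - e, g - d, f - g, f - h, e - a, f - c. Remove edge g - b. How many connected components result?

1

g and b are still connected via g-f-h-b, so the component count stays at 1.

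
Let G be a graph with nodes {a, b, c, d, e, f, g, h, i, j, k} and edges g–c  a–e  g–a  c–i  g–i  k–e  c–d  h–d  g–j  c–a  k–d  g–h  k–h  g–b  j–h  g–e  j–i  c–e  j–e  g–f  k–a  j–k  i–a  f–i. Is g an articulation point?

Deleting g raises the number of components from 1 to 2, so g is a cut vertex.

Yes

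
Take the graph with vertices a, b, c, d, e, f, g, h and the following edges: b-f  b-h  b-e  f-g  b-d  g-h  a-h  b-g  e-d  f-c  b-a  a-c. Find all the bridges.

The edges on the cycle b-e-d-b are not bridges since each lies on that cycle.
Every edge lies on some cycle, so there are no bridges.

none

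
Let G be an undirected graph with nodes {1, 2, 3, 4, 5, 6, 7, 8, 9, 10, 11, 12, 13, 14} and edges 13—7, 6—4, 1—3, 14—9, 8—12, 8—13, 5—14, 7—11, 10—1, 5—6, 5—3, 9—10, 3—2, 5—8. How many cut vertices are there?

6

Removing 3 increases the component count from 1 to 2, so 3 is a cut vertex.
Removing 5 increases the component count from 1 to 3, so 5 is a cut vertex.
Removing 6 increases the component count from 1 to 2, so 6 is a cut vertex.
Likewise 7, 8, 13 are cut vertices.
By contrast removing 12 leaves 1 component; it is not a cut vertex. No other vertex is a cut vertex either.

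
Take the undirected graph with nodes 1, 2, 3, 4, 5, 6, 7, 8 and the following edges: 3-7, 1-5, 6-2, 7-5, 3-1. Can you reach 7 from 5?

Yes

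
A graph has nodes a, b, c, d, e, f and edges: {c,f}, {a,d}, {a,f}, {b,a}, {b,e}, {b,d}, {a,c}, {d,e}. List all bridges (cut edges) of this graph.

none

The edges on the cycle a-c-f-a are not bridges since each lies on that cycle.
Every edge lies on some cycle, so there are no bridges.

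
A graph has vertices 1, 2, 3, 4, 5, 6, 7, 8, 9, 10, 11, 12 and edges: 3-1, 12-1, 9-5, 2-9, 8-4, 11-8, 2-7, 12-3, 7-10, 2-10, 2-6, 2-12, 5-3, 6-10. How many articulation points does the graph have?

2

Removing 2 increases the component count from 2 to 3, so 2 is a cut vertex.
Removing 8 increases the component count from 2 to 3, so 8 is a cut vertex.
By contrast removing 11 leaves 2 components; it is not a cut vertex. No other vertex is a cut vertex either.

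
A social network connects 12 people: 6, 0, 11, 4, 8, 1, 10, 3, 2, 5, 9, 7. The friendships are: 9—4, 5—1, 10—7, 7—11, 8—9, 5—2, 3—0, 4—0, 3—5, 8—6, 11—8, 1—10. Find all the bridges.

2-5, 6-8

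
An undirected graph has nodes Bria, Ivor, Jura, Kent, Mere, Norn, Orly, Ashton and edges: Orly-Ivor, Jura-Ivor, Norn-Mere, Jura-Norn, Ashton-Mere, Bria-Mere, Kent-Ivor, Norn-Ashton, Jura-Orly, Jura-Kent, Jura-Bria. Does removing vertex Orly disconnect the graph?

No

Deleting Orly leaves 1 component (was 1) (its neighbors Ivor, Jura remain connected to each other), so Orly is not a cut vertex.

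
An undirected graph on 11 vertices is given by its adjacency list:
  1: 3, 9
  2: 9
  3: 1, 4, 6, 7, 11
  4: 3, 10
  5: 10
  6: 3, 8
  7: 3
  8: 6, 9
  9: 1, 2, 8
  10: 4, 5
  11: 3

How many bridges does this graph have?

6

The edges on the cycle 3-6-8-9-1-3 are not bridges since each lies on that cycle.
But removing 3-7 disconnects 3 from 7; removing 10-5 disconnects 10 from 5; removing 9-2 disconnects 9 from 2; removing 3-4 disconnects 3 from 4 — these are bridges.
In total 6 edges are bridges.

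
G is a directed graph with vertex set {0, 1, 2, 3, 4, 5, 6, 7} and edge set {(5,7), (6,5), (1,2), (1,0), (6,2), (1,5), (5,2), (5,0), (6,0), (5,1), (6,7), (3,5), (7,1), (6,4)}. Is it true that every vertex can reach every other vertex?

No

There is no directed path from 4 to 1, so the graph is not strongly connected.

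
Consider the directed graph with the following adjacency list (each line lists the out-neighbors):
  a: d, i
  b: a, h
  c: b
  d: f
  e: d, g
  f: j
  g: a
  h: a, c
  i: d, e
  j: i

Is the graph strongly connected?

There is no directed path from a to h, so the graph is not strongly connected.

No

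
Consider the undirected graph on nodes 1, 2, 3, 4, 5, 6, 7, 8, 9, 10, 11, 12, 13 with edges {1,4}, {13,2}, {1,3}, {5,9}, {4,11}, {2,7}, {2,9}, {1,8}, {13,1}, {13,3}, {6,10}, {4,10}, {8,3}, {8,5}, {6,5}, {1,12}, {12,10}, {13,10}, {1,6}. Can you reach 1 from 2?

Yes

From 2 we can reach 1, 2, 3, 4, 5, 6, 7, 8, 9, 10, 11, 12, 13, which includes 1.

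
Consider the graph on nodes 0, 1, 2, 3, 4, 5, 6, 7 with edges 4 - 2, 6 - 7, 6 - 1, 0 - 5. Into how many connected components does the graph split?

3 is isolated — a component by itself.
Starting from 0 we can reach 0, 5. That is one component of size 2.
Starting from 2 we can reach 2, 4. That is one component of size 2.
Starting from 1 we can reach 1, 6, 7. That is one component of size 3.
Total: 4 components.

4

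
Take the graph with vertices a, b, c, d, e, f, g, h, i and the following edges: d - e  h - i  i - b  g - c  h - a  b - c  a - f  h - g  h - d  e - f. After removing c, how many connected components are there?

With c gone, the remaining components are: {a, b, d, e, f, g, h, i}.
That is 1 component.

1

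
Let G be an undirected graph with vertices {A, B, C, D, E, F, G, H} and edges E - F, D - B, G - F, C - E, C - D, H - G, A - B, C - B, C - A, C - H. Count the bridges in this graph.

The edges on the cycle C-H-G-F-E-C are not bridges since each lies on that cycle.
Every edge lies on some cycle, so there are no bridges.

0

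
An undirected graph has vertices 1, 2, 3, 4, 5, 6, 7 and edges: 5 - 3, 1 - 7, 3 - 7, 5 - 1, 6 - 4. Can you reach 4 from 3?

The component containing 3 is {1, 3, 5, 7}, and 4 is not in it.

No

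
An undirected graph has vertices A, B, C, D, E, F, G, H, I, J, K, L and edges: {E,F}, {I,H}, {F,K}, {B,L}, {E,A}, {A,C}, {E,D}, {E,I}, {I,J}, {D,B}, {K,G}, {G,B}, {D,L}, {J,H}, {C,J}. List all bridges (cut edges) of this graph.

none

The edges on the cycle E-A-C-J-H-I-E are not bridges since each lies on that cycle.
Every edge lies on some cycle, so there are no bridges.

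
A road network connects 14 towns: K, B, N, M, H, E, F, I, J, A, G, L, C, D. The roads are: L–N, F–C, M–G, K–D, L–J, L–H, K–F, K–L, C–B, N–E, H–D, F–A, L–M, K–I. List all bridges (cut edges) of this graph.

A-F, B-C, C-F, E-N, F-K, G-M, I-K, J-L, L-M, L-N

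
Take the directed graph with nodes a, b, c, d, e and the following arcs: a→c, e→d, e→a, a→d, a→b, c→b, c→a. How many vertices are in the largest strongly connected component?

{a, c} are all mutually reachable — one SCC of size 2.
{e} is an SCC by itself.
{d} is an SCC by itself.
{b} is an SCC by itself.
The largest has 2 vertices.

2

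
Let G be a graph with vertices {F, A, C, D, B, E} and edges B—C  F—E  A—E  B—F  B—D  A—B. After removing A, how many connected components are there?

With A gone, the remaining components are: {B, C, D, E, F}.
That is 1 component.

1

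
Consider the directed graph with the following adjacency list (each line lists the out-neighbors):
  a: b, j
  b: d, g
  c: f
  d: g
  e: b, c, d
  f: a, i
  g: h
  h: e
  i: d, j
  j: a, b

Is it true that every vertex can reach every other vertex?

Yes

From f we can reach every vertex (a, b, c, d, e, f, g, h, i, j), and every vertex can reach f (a, b, c, d, e, f, g, h, i, j). So the whole graph is one strongly connected component.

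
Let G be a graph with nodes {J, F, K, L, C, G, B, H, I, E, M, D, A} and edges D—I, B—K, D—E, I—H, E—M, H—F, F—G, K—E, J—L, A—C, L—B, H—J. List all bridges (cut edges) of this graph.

The edges on the cycle D-I-H-J-L-B-K-E-D are not bridges since each lies on that cycle.
But removing F—G disconnects F from G; removing F—H disconnects F from H; removing A—C disconnects A from C; removing M—E disconnects M from E — these are bridges.

A-C, E-M, F-G, F-H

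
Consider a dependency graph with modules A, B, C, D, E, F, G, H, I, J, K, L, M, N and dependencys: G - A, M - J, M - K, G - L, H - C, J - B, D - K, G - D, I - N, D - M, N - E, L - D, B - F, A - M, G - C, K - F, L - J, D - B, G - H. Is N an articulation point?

Deleting N raises the number of components from 2 to 3, so N is a cut vertex.

Yes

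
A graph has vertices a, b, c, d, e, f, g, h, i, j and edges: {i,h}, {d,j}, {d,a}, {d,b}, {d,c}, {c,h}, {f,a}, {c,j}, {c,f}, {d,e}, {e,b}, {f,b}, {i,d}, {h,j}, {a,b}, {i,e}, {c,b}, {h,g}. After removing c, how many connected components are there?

1

With c gone, the remaining components are: {a, b, d, e, f, g, h, i, j}.
That is 1 component.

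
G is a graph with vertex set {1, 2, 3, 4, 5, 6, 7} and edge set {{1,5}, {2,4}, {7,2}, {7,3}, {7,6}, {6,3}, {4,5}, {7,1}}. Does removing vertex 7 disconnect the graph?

Yes

Deleting 7 raises the number of components from 1 to 2, so 7 is a cut vertex.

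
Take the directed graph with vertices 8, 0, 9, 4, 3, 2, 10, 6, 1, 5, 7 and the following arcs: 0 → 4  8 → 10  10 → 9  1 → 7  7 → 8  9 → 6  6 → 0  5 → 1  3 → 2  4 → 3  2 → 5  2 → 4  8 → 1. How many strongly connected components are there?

{0, 1, 2, 3, 4, 5, 6, 7, 8, 9, 10} are all mutually reachable — one SCC of size 11.
That gives 1 strongly connected component.

1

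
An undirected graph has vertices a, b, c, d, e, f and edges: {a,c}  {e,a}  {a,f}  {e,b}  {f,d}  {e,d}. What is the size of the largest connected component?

6

Starting from a we can reach a, b, c, d, e, f. That is one component of size 6.
The largest has 6 vertices.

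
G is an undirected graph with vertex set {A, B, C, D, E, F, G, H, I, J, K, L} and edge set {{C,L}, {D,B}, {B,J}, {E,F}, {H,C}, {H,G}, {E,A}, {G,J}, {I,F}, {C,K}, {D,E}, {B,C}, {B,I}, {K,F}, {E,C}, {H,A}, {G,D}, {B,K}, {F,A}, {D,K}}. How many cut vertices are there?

Removing C increases the component count from 1 to 2, so C is a cut vertex.
By contrast removing L leaves 1 component; it is not a cut vertex. No other vertex is a cut vertex either.

1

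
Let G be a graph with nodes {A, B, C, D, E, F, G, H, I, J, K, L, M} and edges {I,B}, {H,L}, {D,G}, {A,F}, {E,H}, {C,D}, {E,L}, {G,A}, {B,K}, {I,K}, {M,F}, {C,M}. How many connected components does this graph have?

4

J is isolated — a component by itself.
Starting from B we can reach B, I, K. That is one component of size 3.
Starting from E we can reach E, H, L. That is one component of size 3.
Starting from A we can reach A, C, D, F, G, M. That is one component of size 6.
Total: 4 components.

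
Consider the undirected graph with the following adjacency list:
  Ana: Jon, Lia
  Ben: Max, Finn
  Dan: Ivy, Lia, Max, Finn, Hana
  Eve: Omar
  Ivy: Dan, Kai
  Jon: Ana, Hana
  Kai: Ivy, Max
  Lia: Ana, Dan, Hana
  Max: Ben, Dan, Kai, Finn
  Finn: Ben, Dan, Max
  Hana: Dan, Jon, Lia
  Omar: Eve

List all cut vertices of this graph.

Removing Dan increases the component count from 2 to 3, so Dan is a cut vertex.
By contrast removing Finn leaves 2 components; it is not a cut vertex. No other vertex is a cut vertex either.

Dan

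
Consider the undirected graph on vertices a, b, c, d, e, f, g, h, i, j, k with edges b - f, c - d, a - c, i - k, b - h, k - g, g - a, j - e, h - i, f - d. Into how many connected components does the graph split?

Starting from e we can reach e, j. That is one component of size 2.
Starting from a we can reach a, b, c, d, f, g, h, i, k. That is one component of size 9.
Total: 2 components.

2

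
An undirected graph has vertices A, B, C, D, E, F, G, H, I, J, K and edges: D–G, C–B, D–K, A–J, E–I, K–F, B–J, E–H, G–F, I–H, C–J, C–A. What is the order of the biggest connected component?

Starting from E we can reach E, H, I. That is one component of size 3.
Starting from D we can reach D, F, G, K. That is one component of size 4.
Starting from A we can reach A, B, C, J. That is one component of size 4.
The largest has 4 vertices.

4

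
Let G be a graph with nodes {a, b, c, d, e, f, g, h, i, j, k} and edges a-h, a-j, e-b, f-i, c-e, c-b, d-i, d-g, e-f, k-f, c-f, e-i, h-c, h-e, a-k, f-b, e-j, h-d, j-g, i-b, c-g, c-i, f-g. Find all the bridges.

none

The edges on the cycle h-d-g-c-h are not bridges since each lies on that cycle.
Every edge lies on some cycle, so there are no bridges.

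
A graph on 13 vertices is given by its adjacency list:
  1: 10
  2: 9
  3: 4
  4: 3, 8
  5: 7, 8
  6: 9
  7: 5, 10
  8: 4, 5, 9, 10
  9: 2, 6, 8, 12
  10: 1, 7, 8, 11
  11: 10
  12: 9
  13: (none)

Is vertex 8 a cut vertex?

Yes

Deleting 8 raises the number of components from 2 to 4, so 8 is a cut vertex.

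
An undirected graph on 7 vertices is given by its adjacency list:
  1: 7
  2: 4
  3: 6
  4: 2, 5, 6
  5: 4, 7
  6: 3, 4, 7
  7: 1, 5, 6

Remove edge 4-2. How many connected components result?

2

Before removal there is 1 component.
4-2 is a bridge — removing it separates 4's side from 2's side.
After removal: 2 components.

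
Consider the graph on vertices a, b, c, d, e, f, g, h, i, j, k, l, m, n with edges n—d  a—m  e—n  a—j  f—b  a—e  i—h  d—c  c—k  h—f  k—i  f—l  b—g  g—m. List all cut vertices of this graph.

Removing a increases the component count from 1 to 2, so a is a cut vertex.
Removing f increases the component count from 1 to 2, so f is a cut vertex.
By contrast removing n leaves 1 component; it is not a cut vertex. No other vertex is a cut vertex either.

a, f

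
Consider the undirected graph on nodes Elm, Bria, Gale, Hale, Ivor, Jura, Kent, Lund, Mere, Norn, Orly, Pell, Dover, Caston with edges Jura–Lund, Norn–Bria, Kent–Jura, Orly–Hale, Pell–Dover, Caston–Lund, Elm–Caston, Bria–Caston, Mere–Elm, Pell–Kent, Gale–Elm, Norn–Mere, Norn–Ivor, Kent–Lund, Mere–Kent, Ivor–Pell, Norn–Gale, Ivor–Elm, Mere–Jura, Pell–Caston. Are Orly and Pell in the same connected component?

No

The component containing Orly is {Hale, Orly}, and Pell is not in it.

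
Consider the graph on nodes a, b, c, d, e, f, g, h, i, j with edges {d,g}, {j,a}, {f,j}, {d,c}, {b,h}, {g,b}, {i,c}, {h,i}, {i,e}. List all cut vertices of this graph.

i, j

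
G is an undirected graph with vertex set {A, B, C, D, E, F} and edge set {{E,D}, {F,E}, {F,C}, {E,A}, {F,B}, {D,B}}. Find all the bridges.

The edges on the cycle F-E-D-B-F are not bridges since each lies on that cycle.
But removing E - A disconnects E from A; removing F - C disconnects F from C — these are bridges.

A-E, C-F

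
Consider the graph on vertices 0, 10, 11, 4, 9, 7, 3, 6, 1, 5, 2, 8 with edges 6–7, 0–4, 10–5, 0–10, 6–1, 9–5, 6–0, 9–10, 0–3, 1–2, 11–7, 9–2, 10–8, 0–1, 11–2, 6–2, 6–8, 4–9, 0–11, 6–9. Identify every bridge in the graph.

The edges on the cycle 6-0-1-2-6 are not bridges since each lies on that cycle.
But removing 3–0 disconnects 3 from 0 — this is a bridge.

0-3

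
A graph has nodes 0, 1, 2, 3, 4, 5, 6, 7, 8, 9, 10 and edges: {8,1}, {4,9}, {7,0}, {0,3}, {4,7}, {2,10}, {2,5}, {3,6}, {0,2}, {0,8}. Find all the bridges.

0-2, 0-3, 0-7, 0-8, 1-8, 10-2, 2-5, 3-6, 4-7, 4-9

removing 7-0 disconnects 7 from 0; removing 3-0 disconnects 3 from 0; removing 8-0 disconnects 8 from 0; removing 7-4 disconnects 7 from 4 — these are bridges.
In total 10 edges are bridges.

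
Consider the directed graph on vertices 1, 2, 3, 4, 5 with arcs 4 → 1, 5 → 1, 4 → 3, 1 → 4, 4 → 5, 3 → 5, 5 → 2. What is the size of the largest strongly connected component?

{1, 3, 4, 5} are all mutually reachable — one SCC of size 4.
{2} is an SCC by itself.
The largest has 4 vertices.

4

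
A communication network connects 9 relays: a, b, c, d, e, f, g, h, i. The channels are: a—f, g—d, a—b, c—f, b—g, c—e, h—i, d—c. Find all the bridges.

c-e, h-i

The edges on the cycle a-b-g-d-c-f-a are not bridges since each lies on that cycle.
But removing c—e disconnects c from e; removing i—h disconnects i from h — these are bridges.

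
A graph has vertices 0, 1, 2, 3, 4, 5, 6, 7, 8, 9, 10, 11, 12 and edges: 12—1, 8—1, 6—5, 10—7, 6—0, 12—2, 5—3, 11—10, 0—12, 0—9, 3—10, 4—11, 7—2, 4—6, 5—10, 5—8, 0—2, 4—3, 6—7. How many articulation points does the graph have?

1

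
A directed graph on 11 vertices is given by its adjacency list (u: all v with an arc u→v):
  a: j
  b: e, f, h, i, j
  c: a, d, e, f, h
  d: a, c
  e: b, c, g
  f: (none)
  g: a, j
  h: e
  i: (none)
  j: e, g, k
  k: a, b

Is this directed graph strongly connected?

No

There is no directed path from f to k, so the graph is not strongly connected.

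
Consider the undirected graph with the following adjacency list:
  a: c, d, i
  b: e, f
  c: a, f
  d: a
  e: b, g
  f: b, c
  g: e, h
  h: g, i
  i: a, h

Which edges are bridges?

a-d

The edges on the cycle c-a-i-h-g-e-b-f-c are not bridges since each lies on that cycle.
But removing d-a disconnects d from a — this is a bridge.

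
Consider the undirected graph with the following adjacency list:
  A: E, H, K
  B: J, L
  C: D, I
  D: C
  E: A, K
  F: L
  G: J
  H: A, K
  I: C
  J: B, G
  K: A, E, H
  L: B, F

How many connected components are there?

3

Starting from C we can reach C, D, I. That is one component of size 3.
Starting from A we can reach A, E, H, K. That is one component of size 4.
Starting from B we can reach B, F, G, J, L. That is one component of size 5.
Total: 3 components.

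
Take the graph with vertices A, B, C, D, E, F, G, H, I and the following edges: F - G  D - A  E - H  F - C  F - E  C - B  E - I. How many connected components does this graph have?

Starting from A we can reach A, D. That is one component of size 2.
Starting from B we can reach B, C, E, F, G, H, I. That is one component of size 7.
Total: 2 components.

2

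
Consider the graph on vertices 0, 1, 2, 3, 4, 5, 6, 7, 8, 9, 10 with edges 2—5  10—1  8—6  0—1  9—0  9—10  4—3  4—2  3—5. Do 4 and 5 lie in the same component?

From 4 we can reach 2, 3, 4, 5, which includes 5.

Yes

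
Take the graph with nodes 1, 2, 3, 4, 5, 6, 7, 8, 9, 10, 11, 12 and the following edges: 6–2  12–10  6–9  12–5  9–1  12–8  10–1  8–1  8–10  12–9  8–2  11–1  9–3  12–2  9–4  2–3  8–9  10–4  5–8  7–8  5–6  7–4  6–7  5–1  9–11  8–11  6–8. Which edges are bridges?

The edges on the cycle 12-5-6-7-8-12 are not bridges since each lies on that cycle.
Every edge lies on some cycle, so there are no bridges.

none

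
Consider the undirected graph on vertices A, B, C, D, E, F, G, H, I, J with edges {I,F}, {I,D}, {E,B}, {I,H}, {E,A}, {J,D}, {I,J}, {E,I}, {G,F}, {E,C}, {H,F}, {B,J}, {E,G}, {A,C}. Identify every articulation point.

Removing E increases the component count from 1 to 2, so E is a cut vertex.
By contrast removing J leaves 1 component; it is not a cut vertex. No other vertex is a cut vertex either.

E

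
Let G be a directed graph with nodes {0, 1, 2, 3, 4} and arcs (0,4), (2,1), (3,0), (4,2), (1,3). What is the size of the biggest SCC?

5

{0, 1, 2, 3, 4} are all mutually reachable — one SCC of size 5.
The largest has 5 vertices.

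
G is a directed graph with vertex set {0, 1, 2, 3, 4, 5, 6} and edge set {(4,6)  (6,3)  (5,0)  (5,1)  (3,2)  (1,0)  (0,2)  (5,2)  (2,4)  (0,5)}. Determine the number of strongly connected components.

2

{2, 3, 4, 6} are all mutually reachable — one SCC of size 4.
{0, 1, 5} are all mutually reachable — one SCC of size 3.
That gives 2 strongly connected components.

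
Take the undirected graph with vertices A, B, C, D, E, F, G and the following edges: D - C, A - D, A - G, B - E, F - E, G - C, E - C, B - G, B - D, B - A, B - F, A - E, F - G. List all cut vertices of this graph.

Removing C, for instance, still leaves 1 component. No single vertex removal increases the component count — the graph has no articulation points.

none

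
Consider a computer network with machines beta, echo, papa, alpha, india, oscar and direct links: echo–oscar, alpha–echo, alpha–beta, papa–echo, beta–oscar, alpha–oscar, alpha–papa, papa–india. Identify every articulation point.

papa

Removing papa increases the component count from 1 to 2, so papa is a cut vertex.
By contrast removing india leaves 1 component; it is not a cut vertex. No other vertex is a cut vertex either.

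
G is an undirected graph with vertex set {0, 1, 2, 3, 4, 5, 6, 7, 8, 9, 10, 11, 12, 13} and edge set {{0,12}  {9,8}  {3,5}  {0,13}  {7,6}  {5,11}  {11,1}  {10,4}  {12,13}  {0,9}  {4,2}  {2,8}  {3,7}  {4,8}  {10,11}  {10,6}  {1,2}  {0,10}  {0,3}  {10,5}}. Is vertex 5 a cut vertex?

No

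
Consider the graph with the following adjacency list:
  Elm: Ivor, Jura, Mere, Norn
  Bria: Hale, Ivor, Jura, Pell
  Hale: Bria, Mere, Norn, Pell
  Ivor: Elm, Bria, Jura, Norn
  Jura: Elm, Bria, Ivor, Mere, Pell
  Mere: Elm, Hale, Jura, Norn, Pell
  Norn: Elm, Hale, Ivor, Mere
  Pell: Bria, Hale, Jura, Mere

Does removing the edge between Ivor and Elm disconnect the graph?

After removing Ivor-Elm, the path Ivor-Norn-Elm still connects them, so the edge is not a bridge.

No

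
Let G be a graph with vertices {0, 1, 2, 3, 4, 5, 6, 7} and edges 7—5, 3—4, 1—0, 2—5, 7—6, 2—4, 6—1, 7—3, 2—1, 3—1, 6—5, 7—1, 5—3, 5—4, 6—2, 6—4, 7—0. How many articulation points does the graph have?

0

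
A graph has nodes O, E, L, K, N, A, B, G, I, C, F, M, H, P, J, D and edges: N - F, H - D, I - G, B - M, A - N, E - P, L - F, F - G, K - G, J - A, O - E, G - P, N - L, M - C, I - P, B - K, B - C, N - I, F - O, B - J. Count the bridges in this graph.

The edges on the cycle B-M-C-B are not bridges since each lies on that cycle.
But removing H - D disconnects H from D — this is a bridge.

1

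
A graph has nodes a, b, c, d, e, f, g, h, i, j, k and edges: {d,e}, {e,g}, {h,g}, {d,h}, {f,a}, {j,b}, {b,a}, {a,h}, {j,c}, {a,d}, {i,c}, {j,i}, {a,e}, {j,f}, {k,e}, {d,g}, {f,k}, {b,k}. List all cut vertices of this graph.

Removing j increases the component count from 1 to 2, so j is a cut vertex.
By contrast removing i leaves 1 component; it is not a cut vertex. No other vertex is a cut vertex either.

j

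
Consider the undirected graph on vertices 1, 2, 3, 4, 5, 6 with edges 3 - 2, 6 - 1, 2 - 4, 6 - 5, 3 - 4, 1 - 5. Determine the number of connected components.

2

Starting from 2 we can reach 2, 3, 4. That is one component of size 3.
Starting from 1 we can reach 1, 5, 6. That is one component of size 3.
Total: 2 components.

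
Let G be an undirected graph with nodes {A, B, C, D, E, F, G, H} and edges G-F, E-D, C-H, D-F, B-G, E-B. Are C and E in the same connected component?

No

The component containing C is {C, H}, and E is not in it.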